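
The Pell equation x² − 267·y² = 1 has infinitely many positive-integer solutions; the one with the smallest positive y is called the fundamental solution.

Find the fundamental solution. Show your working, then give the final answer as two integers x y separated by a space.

2402 147

d=267: √d = [16; 2,1,15,1,2,32] (ℓ=6, even), read p_5/q_5
a_0=16:  p_0=16·1+0=16,  q_0=16·0+1=1
a_1=2:  p_1=2·16+1=33,  q_1=2·1+0=2
a_2=1:  p_2=1·33+16=49,  q_2=1·2+1=3
a_3=15:  p_3=15·49+33=768,  q_3=15·3+2=47
a_4=1:  p_4=1·768+49=817,  q_4=1·47+3=50
a_5=2:  p_5=2·817+768=2402,  q_5=2·50+47=147
(x₁, y₁) = (2402, 147);  2402² − 267·147² = 1 ✓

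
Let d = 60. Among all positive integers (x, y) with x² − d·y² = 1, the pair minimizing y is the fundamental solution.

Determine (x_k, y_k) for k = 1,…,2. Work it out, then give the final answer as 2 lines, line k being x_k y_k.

[7; 1,2,1,14] for √60; ℓ=4 ⇒ convergent index 3
a_0=7:  p_0=7·1+0=7,  q_0=7·0+1=1
a_1=1:  p_1=1·7+1=8,  q_1=1·1+0=1
a_2=2:  p_2=2·8+7=23,  q_2=2·1+1=3
a_3=1:  p_3=1·23+8=31,  q_3=1·3+1=4
(x₁, y₁) = (31, 4);  31² − 60·4² = 1 ✓
k=2:  x_2 = 31·31+60·4·4 = 1921,  y_2 = 31·4+4·31 = 248

31 4
1921 248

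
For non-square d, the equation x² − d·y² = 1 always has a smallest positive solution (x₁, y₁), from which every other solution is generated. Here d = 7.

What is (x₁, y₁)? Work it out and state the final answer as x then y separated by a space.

8 3

√7 → a₀=2, period (1,1,1,4); ℓ=4 even so k=3
i=0: a=2 ⇒ p=2, q=1
i=1: a=1 ⇒ p=3, q=1
i=2: a=1 ⇒ p=5, q=2
i=3: a=1 ⇒ p=8, q=3
→ (8, 3).  Check: 8²=64, 7·3²=63, difference 1.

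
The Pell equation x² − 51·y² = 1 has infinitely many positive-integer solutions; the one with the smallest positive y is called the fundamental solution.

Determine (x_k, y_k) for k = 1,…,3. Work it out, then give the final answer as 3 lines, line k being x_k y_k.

50 7
4999 700
499850 69993

√51 = [7; 7,14, …], period ℓ=2 (even) → k=1
a_0=7:  p_0=7·1+0=7,  q_0=7·0+1=1
a_1=7:  p_1=7·7+1=50,  q_1=7·1+0=7
fundamental: x₁=50, y₁=7  (since 2500 − 51·49 = 1)
(50+7√51)^2 = 4999 + 700√51
(50+7√51)^3 = 499850 + 69993√51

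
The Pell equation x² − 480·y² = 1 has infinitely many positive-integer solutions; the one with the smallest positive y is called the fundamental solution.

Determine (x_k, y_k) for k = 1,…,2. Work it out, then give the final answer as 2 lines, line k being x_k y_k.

√480 = [21; 1,9,1,42, …], period ℓ=4 (even) → k=3
i=0: a=21 ⇒ p=21, q=1
…
i=2: a=9 ⇒ p=219, q=10
i=3: a=1 ⇒ p=241, q=11
→ (241, 11).  Check: 241²=58081, 480·11²=58080, difference 1.
k=2:  x_2 = 241·241+480·11·11 = 116161,  y_2 = 241·11+11·241 = 5302

241 11
116161 5302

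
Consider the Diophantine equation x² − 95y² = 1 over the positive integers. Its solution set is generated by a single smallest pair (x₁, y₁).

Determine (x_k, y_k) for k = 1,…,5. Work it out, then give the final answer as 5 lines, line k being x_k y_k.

39 4
3041 312
237159 24332
18495361 1897584
1442400999 147987220

√95 = [9; 1,2,1,18, …], period ℓ=4 (even) → k=3
step 0: (9, 1)  from 9·(1,0) + (0,1)
…
step 2: (29, 3)  from 2·(10,1) + (9,1)
step 3: (39, 4)  from 1·(29,3) + (10,1)
(x₁, y₁) = (39, 4);  39² − 95·4² = 1 ✓
n=2: (39,4)∘(39,4) = (39·39+95·4·4, 39·4+4·39) = (3041,312)
n=3: (3041,312)∘(39,4) = (39·3041+95·4·312, 39·312+4·3041) = (237159,24332)
n=4: (237159,24332)∘(39,4) = (39·237159+95·4·24332, 39·24332+4·237159) = (18495361,1897584)
n=5: (18495361,1897584)∘(39,4) = (39·18495361+95·4·1897584, 39·1897584+4·18495361) = (1442400999,147987220)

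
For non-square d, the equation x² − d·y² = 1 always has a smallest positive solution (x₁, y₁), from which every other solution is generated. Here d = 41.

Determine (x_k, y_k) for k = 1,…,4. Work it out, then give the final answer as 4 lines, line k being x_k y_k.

2049 320
8396801 1311360
34410088449 5373952960
141012534067201 22022457918720

[6; 2,2,12] for √41; ℓ=3 ⇒ convergent index 5
a_0=6:  p_0=6·1+0=6,  q_0=6·0+1=1
…
a_2=2:  p_2=2·13+6=32,  q_2=2·2+1=5
a_3=12:  p_3=12·32+13=397,  q_3=12·5+2=62
a_4=2:  p_4=2·397+32=826,  q_4=2·62+5=129
a_5=2:  p_5=2·826+397=2049,  q_5=2·129+62=320
fundamental: x₁=2049, y₁=320  (since 4198401 − 41·102400 = 1)
n=2: (2049,320)∘(2049,320) = (2049·2049+41·320·320, 2049·320+320·2049) = (8396801,1311360)
n=3: (8396801,1311360)∘(2049,320) = (2049·8396801+41·320·1311360, 2049·1311360+320·8396801) = (34410088449,5373952960)
n=4: (34410088449,5373952960)∘(2049,320) = (2049·34410088449+41·320·5373952960, 2049·5373952960+320·34410088449) = (141012534067201,22022457918720)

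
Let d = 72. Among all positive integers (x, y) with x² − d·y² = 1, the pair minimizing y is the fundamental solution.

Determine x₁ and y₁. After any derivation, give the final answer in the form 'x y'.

17 2

√72 → a₀=8, period (2,16); ℓ=2 even so k=1
i=0: a=8 ⇒ p=8, q=1
i=1: a=2 ⇒ p=17, q=2
fundamental: x₁=17, y₁=2  (since 289 − 72·4 = 1)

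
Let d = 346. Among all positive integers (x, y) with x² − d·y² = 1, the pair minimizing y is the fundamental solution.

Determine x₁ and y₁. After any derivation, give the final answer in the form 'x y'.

17299 930

√346 = [18; 1,1,1,1,36, …], period ℓ=5 (odd) → k=9
k=0  a_k=18  p_k/q_k = 18/1
k=1  a_k=1  p_k/q_k = 19/1
k=2  a_k=1  p_k/q_k = 37/2
k=3  a_k=1  p_k/q_k = 56/3
k=4  a_k=1  p_k/q_k = 93/5
…
k=7  a_k=1  p_k/q_k = 6901/371
k=8  a_k=1  p_k/q_k = 10398/559
k=9  a_k=1  p_k/q_k = 17299/930
→ (17299, 930).  Check: 17299²=299255401, 346·930²=299255400, difference 1.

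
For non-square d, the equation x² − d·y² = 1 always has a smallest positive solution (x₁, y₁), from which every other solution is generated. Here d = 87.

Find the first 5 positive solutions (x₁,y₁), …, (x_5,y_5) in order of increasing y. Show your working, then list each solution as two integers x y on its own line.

28 3
1567 168
87724 9405
4910977 526512
274926988 29475267

√87 → a₀=9, period (3,18); ℓ=2 even so k=1
k=0  a_k=9  p_k/q_k = 9/1
k=1  a_k=3  p_k/q_k = 28/3
fundamental: x₁=28, y₁=3  (since 784 − 87·9 = 1)
n=2: (28,3)∘(28,3) = (28·28+87·3·3, 28·3+3·28) = (1567,168)
n=3: (1567,168)∘(28,3) = (28·1567+87·3·168, 28·168+3·1567) = (87724,9405)
n=4: (87724,9405)∘(28,3) = (28·87724+87·3·9405, 28·9405+3·87724) = (4910977,526512)
n=5: (4910977,526512)∘(28,3) = (28·4910977+87·3·526512, 28·526512+3·4910977) = (274926988,29475267)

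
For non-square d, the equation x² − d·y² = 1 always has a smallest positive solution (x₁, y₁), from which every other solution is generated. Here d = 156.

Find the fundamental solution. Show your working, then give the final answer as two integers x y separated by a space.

√156 = [12; 2,24, …], period ℓ=2 (even) → k=1
a_0=12:  p_0=12·1+0=12,  q_0=12·0+1=1
a_1=2:  p_1=2·12+1=25,  q_1=2·1+0=2
→ (25, 2).  Check: 25²=625, 156·2²=624, difference 1.

25 2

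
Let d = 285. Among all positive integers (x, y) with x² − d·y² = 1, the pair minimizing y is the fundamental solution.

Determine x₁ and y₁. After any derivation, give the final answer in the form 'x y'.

2431 144

√285 = [16; 1,7,2,7,1,32, …], period ℓ=6 (even) → k=5
i=0: a=16 ⇒ p=16, q=1
i=1: a=1 ⇒ p=17, q=1
…
i=3: a=2 ⇒ p=287, q=17
i=4: a=7 ⇒ p=2144, q=127
i=5: a=1 ⇒ p=2431, q=144
→ (2431, 144).  Check: 2431²=5909761, 285·144²=5909760, difference 1.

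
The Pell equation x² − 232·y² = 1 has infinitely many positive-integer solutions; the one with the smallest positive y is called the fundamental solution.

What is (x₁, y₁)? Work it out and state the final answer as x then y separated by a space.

19603 1287

√232 = [15; 4,3,7,3,4,30, …], period ℓ=6 (even) → k=5
i=0: a=15 ⇒ p=15, q=1
i=1: a=4 ⇒ p=61, q=4
i=2: a=3 ⇒ p=198, q=13
…
i=4: a=3 ⇒ p=4539, q=298
i=5: a=4 ⇒ p=19603, q=1287
→ (19603, 1287).  Check: 19603²=384277609, 232·1287²=384277608, difference 1.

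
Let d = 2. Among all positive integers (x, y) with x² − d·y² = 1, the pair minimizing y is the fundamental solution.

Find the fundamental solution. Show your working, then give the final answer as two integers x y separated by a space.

[1; 2] for √2; ℓ=1 ⇒ convergent index 1
a_0=1:  p_0=1·1+0=1,  q_0=1·0+1=1
a_1=2:  p_1=2·1+1=3,  q_1=2·1+0=2
(x₁, y₁) = (3, 2);  3² − 2·2² = 1 ✓

3 2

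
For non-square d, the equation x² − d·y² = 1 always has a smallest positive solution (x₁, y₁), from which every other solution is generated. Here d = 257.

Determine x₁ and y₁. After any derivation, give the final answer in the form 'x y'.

[16; 32] for √257; ℓ=1 ⇒ convergent index 1
step 0: (16, 1)  from 16·(1,0) + (0,1)
step 1: (513, 32)  from 32·(16,1) + (1,0)
(x₁, y₁) = (513, 32);  513² − 257·32² = 1 ✓

513 32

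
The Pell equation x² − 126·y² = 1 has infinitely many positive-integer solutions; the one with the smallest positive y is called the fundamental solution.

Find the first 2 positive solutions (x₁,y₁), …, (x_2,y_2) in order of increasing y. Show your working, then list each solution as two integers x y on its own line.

√126 = [11; 4,2,4,22, …], period ℓ=4 (even) → k=3
a_0=11:  p_0=11·1+0=11,  q_0=11·0+1=1
a_1=4:  p_1=4·11+1=45,  q_1=4·1+0=4
a_2=2:  p_2=2·45+11=101,  q_2=2·4+1=9
a_3=4:  p_3=4·101+45=449,  q_3=4·9+4=40
(x₁, y₁) = (449, 40);  449² − 126·40² = 1 ✓
(x_2, y_2) = (449·449 + 126·40·40, 449·40 + 40·449) = (403201, 35920)

449 40
403201 35920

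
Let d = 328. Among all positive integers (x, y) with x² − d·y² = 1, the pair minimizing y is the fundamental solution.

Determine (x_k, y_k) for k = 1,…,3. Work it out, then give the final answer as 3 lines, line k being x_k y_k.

163 9
53137 2934
17322499 956475

√328 → a₀=18, period (9,36); ℓ=2 even so k=1
i=0: a=18 ⇒ p=18, q=1
i=1: a=9 ⇒ p=163, q=9
→ (163, 9).  Check: 163²=26569, 328·9²=26568, difference 1.
k=2:  x_2 = 163·163+328·9·9 = 53137,  y_2 = 163·9+9·163 = 2934
k=3:  x_3 = 163·53137+328·9·2934 = 17322499,  y_3 = 163·2934+9·53137 = 956475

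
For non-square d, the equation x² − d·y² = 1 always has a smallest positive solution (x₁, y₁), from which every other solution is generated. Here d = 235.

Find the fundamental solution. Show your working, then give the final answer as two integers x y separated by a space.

46 3

√235 = [15; 3,30, …], period ℓ=2 (even) → k=1
i=0: a=15 ⇒ p=15, q=1
i=1: a=3 ⇒ p=46, q=3
fundamental: x₁=46, y₁=3  (since 2116 − 235·9 = 1)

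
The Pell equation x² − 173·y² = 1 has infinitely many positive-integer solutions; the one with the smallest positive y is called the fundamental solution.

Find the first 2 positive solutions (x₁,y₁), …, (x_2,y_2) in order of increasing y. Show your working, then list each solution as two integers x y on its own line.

2499849 190060
12498490045601 950242601880

√173 = [13; 6,1,1,6,26, …], period ℓ=5 (odd) → k=9
step 0: (13, 1)  from 13·(1,0) + (0,1)
…
step 2: (92, 7)  from 1·(79,6) + (13,1)
…
step 4: (1118, 85)  from 6·(171,13) + (92,7)
step 5: (29239, 2223)  from 26·(1118,85) + (171,13)
…
step 7: (205791, 15646)  from 1·(176552,13423) + (29239,2223)
step 8: (382343, 29069)  from 1·(205791,15646) + (176552,13423)
step 9: (2499849, 190060)  from 6·(382343,29069) + (205791,15646)
→ (2499849, 190060).  Check: 2499849²=6249245022801, 173·190060²=6249245022800, difference 1.
(x_2, y_2) = (2499849·2499849 + 173·190060·190060, 2499849·190060 + 190060·2499849) = (12498490045601, 950242601880)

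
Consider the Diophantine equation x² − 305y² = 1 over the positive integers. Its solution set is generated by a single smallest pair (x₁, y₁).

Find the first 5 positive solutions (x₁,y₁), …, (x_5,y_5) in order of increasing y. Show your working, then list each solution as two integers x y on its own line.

d=305: √d = [17; 2,6,2,34] (ℓ=4, even), read p_3/q_3
k=0  a_k=17  p_k/q_k = 17/1
k=1  a_k=2  p_k/q_k = 35/2
k=2  a_k=6  p_k/q_k = 227/13
k=3  a_k=2  p_k/q_k = 489/28
(x₁, y₁) = (489, 28);  489² − 305·28² = 1 ✓
k=2:  x_2 = 489·489+305·28·28 = 478241,  y_2 = 489·28+28·489 = 27384
k=3:  x_3 = 489·478241+305·28·27384 = 467719209,  y_3 = 489·27384+28·478241 = 26781524
k=4:  x_4 = 489·467719209+305·28·26781524 = 457428908161,  y_4 = 489·26781524+28·467719209 = 26192303088
k=5:  x_5 = 489·457428908161+305·28·26192303088 = 447365004462249,  y_5 = 489·26192303088+28·457428908161 = 25616045638540

489 28
478241 27384
467719209 26781524
457428908161 26192303088
447365004462249 25616045638540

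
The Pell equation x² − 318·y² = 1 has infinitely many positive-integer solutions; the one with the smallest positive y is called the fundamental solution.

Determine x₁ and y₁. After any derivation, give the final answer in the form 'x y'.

d=318: √d = [17; 1,4,1,34] (ℓ=4, even), read p_3/q_3
k=0  a_k=17  p_k/q_k = 17/1
k=1  a_k=1  p_k/q_k = 18/1
k=2  a_k=4  p_k/q_k = 89/5
k=3  a_k=1  p_k/q_k = 107/6
(x₁, y₁) = (107, 6);  107² − 318·6² = 1 ✓

107 6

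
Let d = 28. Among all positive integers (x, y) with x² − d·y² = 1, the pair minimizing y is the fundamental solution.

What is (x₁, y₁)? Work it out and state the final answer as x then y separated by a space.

√28 = [5; 3,2,3,10, …], period ℓ=4 (even) → k=3
step 0: (5, 1)  from 5·(1,0) + (0,1)
step 1: (16, 3)  from 3·(5,1) + (1,0)
step 2: (37, 7)  from 2·(16,3) + (5,1)
step 3: (127, 24)  from 3·(37,7) + (16,3)
fundamental: x₁=127, y₁=24  (since 16129 − 28·576 = 1)

127 24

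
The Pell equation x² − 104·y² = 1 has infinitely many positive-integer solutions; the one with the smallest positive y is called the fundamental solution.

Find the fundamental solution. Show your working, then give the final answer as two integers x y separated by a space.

51 5

d=104: √d = [10; 5,20] (ℓ=2, even), read p_1/q_1
step 0: (10, 1)  from 10·(1,0) + (0,1)
step 1: (51, 5)  from 5·(10,1) + (1,0)
(x₁, y₁) = (51, 5);  51² − 104·5² = 1 ✓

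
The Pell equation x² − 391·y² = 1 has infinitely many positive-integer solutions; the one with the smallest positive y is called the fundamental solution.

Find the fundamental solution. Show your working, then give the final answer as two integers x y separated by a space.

d=391: √d = [19; 1,3,2,2,1,…,3,1,38] (ℓ=16, even), read p_15/q_15
k=0  a_k=19  p_k/q_k = 19/1
k=1  a_k=1  p_k/q_k = 20/1
k=2  a_k=3  p_k/q_k = 79/4
k=3  a_k=2  p_k/q_k = 178/9
…
k=5  a_k=1  p_k/q_k = 613/31
k=6  a_k=1  p_k/q_k = 1048/53
…
k=14  a_k=3  p_k/q_k = 5678083/287153
k=15  a_k=1  p_k/q_k = 7338680/371133
→ (7338680, 371133).  Check: 7338680²=53856224142400, 391·371133²=53856224142399, difference 1.

7338680 371133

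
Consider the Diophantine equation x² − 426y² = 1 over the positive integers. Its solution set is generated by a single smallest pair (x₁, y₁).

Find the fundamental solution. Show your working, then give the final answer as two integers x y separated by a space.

88751 4300

√426 = [20; 1,1,1,3,2,6,2,3,1,1,1,40, …], period ℓ=12 (even) → k=11
a_0=20:  p_0=20·1+0=20,  q_0=20·0+1=1
…
a_3=1:  p_3=1·41+21=62,  q_3=1·2+1=3
…
a_6=6:  p_6=6·516+227=3323,  q_6=6·25+11=161
…
a_10=1:  p_10=1·31971+24809=56780,  q_10=1·1549+1202=2751
a_11=1:  p_11=1·56780+31971=88751,  q_11=1·2751+1549=4300
(x₁, y₁) = (88751, 4300);  88751² − 426·4300² = 1 ✓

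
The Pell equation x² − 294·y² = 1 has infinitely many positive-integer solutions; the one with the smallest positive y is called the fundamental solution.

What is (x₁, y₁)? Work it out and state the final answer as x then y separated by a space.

4801 280

√294 → a₀=17, period (6,1,4,1,6,34); ℓ=6 even so k=5
step 0: (17, 1)  from 17·(1,0) + (0,1)
step 1: (103, 6)  from 6·(17,1) + (1,0)
…
step 4: (703, 41)  from 1·(583,34) + (120,7)
step 5: (4801, 280)  from 6·(703,41) + (583,34)
(x₁, y₁) = (4801, 280);  4801² − 294·280² = 1 ✓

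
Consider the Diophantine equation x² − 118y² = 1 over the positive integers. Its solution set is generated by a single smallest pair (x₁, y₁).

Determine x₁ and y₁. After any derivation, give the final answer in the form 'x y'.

[10; 1,6,3,2,10,2,3,6,1,20] for √118; ℓ=10 ⇒ convergent index 9
step 0: (10, 1)  from 10·(1,0) + (0,1)
…
step 4: (554, 51)  from 2·(239,22) + (76,7)
…
step 8: (264802, 24377)  from 6·(42115,3877) + (12112,1115)
step 9: (306917, 28254)  from 1·(264802,24377) + (42115,3877)
(x₁, y₁) = (306917, 28254);  306917² − 118·28254² = 1 ✓

306917 28254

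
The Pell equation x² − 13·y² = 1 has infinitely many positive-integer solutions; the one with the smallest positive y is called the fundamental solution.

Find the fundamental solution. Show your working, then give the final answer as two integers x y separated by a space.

d=13: √d = [3; 1,1,1,1,6] (ℓ=5, odd), read p_9/q_9
k=0  a_k=3  p_k/q_k = 3/1
k=1  a_k=1  p_k/q_k = 4/1
k=2  a_k=1  p_k/q_k = 7/2
k=3  a_k=1  p_k/q_k = 11/3
k=4  a_k=1  p_k/q_k = 18/5
k=5  a_k=6  p_k/q_k = 119/33
k=6  a_k=1  p_k/q_k = 137/38
k=7  a_k=1  p_k/q_k = 256/71
k=8  a_k=1  p_k/q_k = 393/109
k=9  a_k=1  p_k/q_k = 649/180
→ (649, 180).  Check: 649²=421201, 13·180²=421200, difference 1.

649 180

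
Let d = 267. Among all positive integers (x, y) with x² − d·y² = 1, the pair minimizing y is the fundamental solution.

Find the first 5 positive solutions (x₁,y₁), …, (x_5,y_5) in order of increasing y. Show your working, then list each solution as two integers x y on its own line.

2402 147
11539207 706188
55434348026 3392527005
266306596377697 16297699025832
1279336833564108362 78294142727569923

[16; 2,1,15,1,2,32] for √267; ℓ=6 ⇒ convergent index 5
step 0: (16, 1)  from 16·(1,0) + (0,1)
step 1: (33, 2)  from 2·(16,1) + (1,0)
step 2: (49, 3)  from 1·(33,2) + (16,1)
step 3: (768, 47)  from 15·(49,3) + (33,2)
step 4: (817, 50)  from 1·(768,47) + (49,3)
step 5: (2402, 147)  from 2·(817,50) + (768,47)
→ (2402, 147).  Check: 2402²=5769604, 267·147²=5769603, difference 1.
(2402+147√267)^2 = 11539207 + 706188√267
(2402+147√267)^3 = 55434348026 + 3392527005√267
(2402+147√267)^4 = 266306596377697 + 16297699025832√267
(2402+147√267)^5 = 1279336833564108362 + 78294142727569923√267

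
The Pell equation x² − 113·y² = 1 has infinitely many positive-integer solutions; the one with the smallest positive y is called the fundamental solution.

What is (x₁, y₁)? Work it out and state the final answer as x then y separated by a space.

[10; 1,1,1,2,2,1,1,1,20] for √113; ℓ=9 ⇒ convergent index 17
a_0=10:  p_0=10·1+0=10,  q_0=10·0+1=1
a_1=1:  p_1=1·10+1=11,  q_1=1·1+0=1
…
a_3=1:  p_3=1·21+11=32,  q_3=1·2+1=3
…
a_6=1:  p_6=1·202+85=287,  q_6=1·19+8=27
…
a_8=1:  p_8=1·489+287=776,  q_8=1·46+27=73
…
a_15=1:  p_15=1·313483+131952=445435,  q_15=1·29490+12413=41903
a_16=1:  p_16=1·445435+313483=758918,  q_16=1·41903+29490=71393
a_17=1:  p_17=1·758918+445435=1204353,  q_17=1·71393+41903=113296
→ (1204353, 113296).  Check: 1204353²=1450466148609, 113·113296²=1450466148608, difference 1.

1204353 113296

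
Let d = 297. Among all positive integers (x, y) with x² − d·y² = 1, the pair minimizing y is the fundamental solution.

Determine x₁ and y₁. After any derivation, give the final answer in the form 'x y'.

√297 = [17; 4,3,1,1,2,1,1,3,4,34, …], period ℓ=10 (even) → k=9
step 0: (17, 1)  from 17·(1,0) + (0,1)
step 1: (69, 4)  from 4·(17,1) + (1,0)
step 2: (224, 13)  from 3·(69,4) + (17,1)
step 3: (293, 17)  from 1·(224,13) + (69,4)
step 4: (517, 30)  from 1·(293,17) + (224,13)
step 5: (1327, 77)  from 2·(517,30) + (293,17)
step 6: (1844, 107)  from 1·(1327,77) + (517,30)
step 7: (3171, 184)  from 1·(1844,107) + (1327,77)
step 8: (11357, 659)  from 3·(3171,184) + (1844,107)
step 9: (48599, 2820)  from 4·(11357,659) + (3171,184)
(x₁, y₁) = (48599, 2820);  48599² − 297·2820² = 1 ✓

48599 2820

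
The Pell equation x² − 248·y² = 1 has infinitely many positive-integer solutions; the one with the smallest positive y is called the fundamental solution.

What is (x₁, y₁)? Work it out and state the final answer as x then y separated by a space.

63 4

√248 → a₀=15, period (1,2,1,30); ℓ=4 even so k=3
step 0: (15, 1)  from 15·(1,0) + (0,1)
…
step 2: (47, 3)  from 2·(16,1) + (15,1)
step 3: (63, 4)  from 1·(47,3) + (16,1)
fundamental: x₁=63, y₁=4  (since 3969 − 248·16 = 1)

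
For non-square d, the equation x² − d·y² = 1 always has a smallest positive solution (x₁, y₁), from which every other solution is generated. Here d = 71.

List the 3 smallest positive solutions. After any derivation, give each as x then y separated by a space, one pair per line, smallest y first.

[8; 2,2,1,7,1,2,2,16] for √71; ℓ=8 ⇒ convergent index 7
i=0: a=8 ⇒ p=8, q=1
i=1: a=2 ⇒ p=17, q=2
i=2: a=2 ⇒ p=42, q=5
…
i=4: a=7 ⇒ p=455, q=54
i=5: a=1 ⇒ p=514, q=61
i=6: a=2 ⇒ p=1483, q=176
i=7: a=2 ⇒ p=3480, q=413
fundamental: x₁=3480, y₁=413  (since 12110400 − 71·170569 = 1)
k=2:  x_2 = 3480·3480+71·413·413 = 24220799,  y_2 = 3480·413+413·3480 = 2874480
k=3:  x_3 = 3480·24220799+71·413·2874480 = 168576757560,  y_3 = 3480·2874480+413·24220799 = 20006380387

3480 413
24220799 2874480
168576757560 20006380387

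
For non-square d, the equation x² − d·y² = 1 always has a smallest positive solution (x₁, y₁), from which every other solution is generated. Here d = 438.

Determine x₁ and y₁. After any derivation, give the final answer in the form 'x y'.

[20; 1,12,1,40] for √438; ℓ=4 ⇒ convergent index 3
a_0=20:  p_0=20·1+0=20,  q_0=20·0+1=1
a_1=1:  p_1=1·20+1=21,  q_1=1·1+0=1
a_2=12:  p_2=12·21+20=272,  q_2=12·1+1=13
a_3=1:  p_3=1·272+21=293,  q_3=1·13+1=14
fundamental: x₁=293, y₁=14  (since 85849 − 438·196 = 1)

293 14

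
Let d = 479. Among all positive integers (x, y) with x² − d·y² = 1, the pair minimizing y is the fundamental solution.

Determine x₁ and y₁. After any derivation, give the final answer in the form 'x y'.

√479 → a₀=21, period (1,7,1,3,2,21,2,3,1,7,1,42); ℓ=12 even so k=11
i=0: a=21 ⇒ p=21, q=1
…
i=2: a=7 ⇒ p=175, q=8
i=3: a=1 ⇒ p=197, q=9
…
i=5: a=2 ⇒ p=1729, q=79
i=6: a=21 ⇒ p=37075, q=1694
…
i=8: a=3 ⇒ p=264712, q=12095
i=9: a=1 ⇒ p=340591, q=15562
i=10: a=7 ⇒ p=2648849, q=121029
i=11: a=1 ⇒ p=2989440, q=136591
→ (2989440, 136591).  Check: 2989440²=8936751513600, 479·136591²=8936751513599, difference 1.

2989440 136591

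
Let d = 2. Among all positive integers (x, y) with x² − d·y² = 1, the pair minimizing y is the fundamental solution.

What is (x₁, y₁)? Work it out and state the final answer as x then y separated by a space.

3 2

d=2: √d = [1; 2] (ℓ=1, odd), read p_1/q_1
k=0  a_k=1  p_k/q_k = 1/1
k=1  a_k=2  p_k/q_k = 3/2
(x₁, y₁) = (3, 2);  3² − 2·2² = 1 ✓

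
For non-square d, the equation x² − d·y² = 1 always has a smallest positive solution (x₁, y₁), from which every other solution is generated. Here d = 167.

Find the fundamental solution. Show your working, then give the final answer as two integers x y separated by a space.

√167 = [12; 1,11,1,24, …], period ℓ=4 (even) → k=3
a_0=12:  p_0=12·1+0=12,  q_0=12·0+1=1
…
a_2=11:  p_2=11·13+12=155,  q_2=11·1+1=12
a_3=1:  p_3=1·155+13=168,  q_3=1·12+1=13
→ (168, 13).  Check: 168²=28224, 167·13²=28223, difference 1.

168 13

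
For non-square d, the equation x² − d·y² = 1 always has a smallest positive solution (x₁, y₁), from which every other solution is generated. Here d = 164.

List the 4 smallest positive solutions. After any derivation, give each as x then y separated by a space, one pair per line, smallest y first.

2049 160
8396801 655680
34410088449 2686976480
141012534067201 11011228959360

√164 = [12; 1,4,6,4,1,24, …], period ℓ=6 (even) → k=5
i=0: a=12 ⇒ p=12, q=1
i=1: a=1 ⇒ p=13, q=1
…
i=3: a=6 ⇒ p=397, q=31
i=4: a=4 ⇒ p=1652, q=129
i=5: a=1 ⇒ p=2049, q=160
(x₁, y₁) = (2049, 160);  2049² − 164·160² = 1 ✓
(2049+160√164)^2 = 8396801 + 655680√164
(2049+160√164)^3 = 34410088449 + 2686976480√164
(2049+160√164)^4 = 141012534067201 + 11011228959360√164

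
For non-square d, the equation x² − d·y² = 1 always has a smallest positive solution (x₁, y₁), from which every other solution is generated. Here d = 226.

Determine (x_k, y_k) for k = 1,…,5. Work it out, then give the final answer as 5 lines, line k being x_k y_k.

451 30
406801 27060
366934051 24408090
330974107201 22016070120
298538277761251 19858470840150

d=226: √d = [15; 30] (ℓ=1, odd), read p_1/q_1
k=0  a_k=15  p_k/q_k = 15/1
k=1  a_k=30  p_k/q_k = 451/30
fundamental: x₁=451, y₁=30  (since 203401 − 226·900 = 1)
(x_2, y_2) = (451·451 + 226·30·30, 451·30 + 30·451) = (406801, 27060)
(x_3, y_3) = (451·406801 + 226·30·27060, 451·27060 + 30·406801) = (366934051, 24408090)
(x_4, y_4) = (451·366934051 + 226·30·24408090, 451·24408090 + 30·366934051) = (330974107201, 22016070120)
(x_5, y_5) = (451·330974107201 + 226·30·22016070120, 451·22016070120 + 30·330974107201) = (298538277761251, 19858470840150)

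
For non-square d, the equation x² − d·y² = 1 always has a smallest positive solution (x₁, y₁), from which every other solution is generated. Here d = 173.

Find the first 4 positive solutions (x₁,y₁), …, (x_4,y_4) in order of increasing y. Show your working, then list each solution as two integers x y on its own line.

√173 → a₀=13, period (6,1,1,6,26); ℓ=5 odd so k=9
i=0: a=13 ⇒ p=13, q=1
…
i=2: a=1 ⇒ p=92, q=7
…
i=4: a=6 ⇒ p=1118, q=85
…
i=6: a=6 ⇒ p=176552, q=13423
i=7: a=1 ⇒ p=205791, q=15646
i=8: a=1 ⇒ p=382343, q=29069
i=9: a=6 ⇒ p=2499849, q=190060
fundamental: x₁=2499849, y₁=190060  (since 6249245022801 − 173·36122803600 = 1)
(2499849+190060√173)^2 = 12498490045601 + 950242601880√173
(2499849+190060√173)^3 = 62488675684008728649 + 4750926036134042180√173
(2499849+190060√173)^4 = 312424506839974574118902401 + 23753195401006348176659760√173

2499849 190060
12498490045601 950242601880
62488675684008728649 4750926036134042180
312424506839974574118902401 23753195401006348176659760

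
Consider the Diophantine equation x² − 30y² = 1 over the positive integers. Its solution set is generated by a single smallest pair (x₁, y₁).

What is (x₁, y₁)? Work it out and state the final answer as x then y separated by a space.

[5; 2,10] for √30; ℓ=2 ⇒ convergent index 1
step 0: (5, 1)  from 5·(1,0) + (0,1)
step 1: (11, 2)  from 2·(5,1) + (1,0)
→ (11, 2).  Check: 11²=121, 30·2²=120, difference 1.

11 2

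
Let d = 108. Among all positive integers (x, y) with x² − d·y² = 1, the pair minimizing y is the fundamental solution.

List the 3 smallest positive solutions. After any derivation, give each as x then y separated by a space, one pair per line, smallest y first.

[10; 2,1,1,4,1,1,2,20] for √108; ℓ=8 ⇒ convergent index 7
k=0  a_k=10  p_k/q_k = 10/1
…
k=4  a_k=4  p_k/q_k = 239/23
…
k=6  a_k=1  p_k/q_k = 530/51
k=7  a_k=2  p_k/q_k = 1351/130
fundamental: x₁=1351, y₁=130  (since 1825201 − 108·16900 = 1)
k=2:  x_2 = 1351·1351+108·130·130 = 3650401,  y_2 = 1351·130+130·1351 = 351260
k=3:  x_3 = 1351·3650401+108·130·351260 = 9863382151,  y_3 = 1351·351260+130·3650401 = 949104390

1351 130
3650401 351260
9863382151 949104390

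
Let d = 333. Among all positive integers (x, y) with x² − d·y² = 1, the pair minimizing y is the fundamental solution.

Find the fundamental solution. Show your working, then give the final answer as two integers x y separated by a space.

73 4

√333 → a₀=18, period (4,36); ℓ=2 even so k=1
a_0=18:  p_0=18·1+0=18,  q_0=18·0+1=1
a_1=4:  p_1=4·18+1=73,  q_1=4·1+0=4
(x₁, y₁) = (73, 4);  73² − 333·4² = 1 ✓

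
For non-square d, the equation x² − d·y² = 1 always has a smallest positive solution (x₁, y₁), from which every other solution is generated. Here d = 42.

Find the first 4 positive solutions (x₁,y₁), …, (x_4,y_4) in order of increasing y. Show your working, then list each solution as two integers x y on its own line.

13 2
337 52
8749 1350
227137 35048

d=42: √d = [6; 2,12] (ℓ=2, even), read p_1/q_1
a_0=6:  p_0=6·1+0=6,  q_0=6·0+1=1
a_1=2:  p_1=2·6+1=13,  q_1=2·1+0=2
fundamental: x₁=13, y₁=2  (since 169 − 42·4 = 1)
(x_2, y_2) = (13·13 + 42·2·2, 13·2 + 2·13) = (337, 52)
(x_3, y_3) = (13·337 + 42·2·52, 13·52 + 2·337) = (8749, 1350)
(x_4, y_4) = (13·8749 + 42·2·1350, 13·1350 + 2·8749) = (227137, 35048)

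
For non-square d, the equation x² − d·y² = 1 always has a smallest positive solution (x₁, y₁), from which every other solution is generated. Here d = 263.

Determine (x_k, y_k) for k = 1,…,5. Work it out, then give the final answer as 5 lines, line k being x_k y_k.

139128 8579
38713200767 2387158224
10772180392483224 664241098768765
2997423827252098776577 184829071176614315616
834051164465087816782726488 51429798028655751907276931

d=263: √d = [16; 4,1,1,1,1,15,1,1,1,1,4,32] (ℓ=12, even), read p_11/q_11
step 0: (16, 1)  from 16·(1,0) + (0,1)
…
step 4: (227, 14)  from 1·(146,9) + (81,5)
…
step 10: (30229, 1864)  from 1·(18212,1123) + (12017,741)
step 11: (139128, 8579)  from 4·(30229,1864) + (18212,1123)
→ (139128, 8579).  Check: 139128²=19356600384, 263·8579²=19356600383, difference 1.
(x_2, y_2) = (139128·139128 + 263·8579·8579, 139128·8579 + 8579·139128) = (38713200767, 2387158224)
(x_3, y_3) = (139128·38713200767 + 263·8579·2387158224, 139128·2387158224 + 8579·38713200767) = (10772180392483224, 664241098768765)
(x_4, y_4) = (139128·10772180392483224 + 263·8579·664241098768765, 139128·664241098768765 + 8579·10772180392483224) = (2997423827252098776577, 184829071176614315616)
(x_5, y_5) = (139128·2997423827252098776577 + 263·8579·184829071176614315616, 139128·184829071176614315616 + 8579·2997423827252098776577) = (834051164465087816782726488, 51429798028655751907276931)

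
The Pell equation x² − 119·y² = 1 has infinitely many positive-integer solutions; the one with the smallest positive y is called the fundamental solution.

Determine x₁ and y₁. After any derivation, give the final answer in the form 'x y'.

120 11

√119 → a₀=10, period (1,9,1,20); ℓ=4 even so k=3
a_0=10:  p_0=10·1+0=10,  q_0=10·0+1=1
a_1=1:  p_1=1·10+1=11,  q_1=1·1+0=1
a_2=9:  p_2=9·11+10=109,  q_2=9·1+1=10
a_3=1:  p_3=1·109+11=120,  q_3=1·10+1=11
(x₁, y₁) = (120, 11);  120² − 119·11² = 1 ✓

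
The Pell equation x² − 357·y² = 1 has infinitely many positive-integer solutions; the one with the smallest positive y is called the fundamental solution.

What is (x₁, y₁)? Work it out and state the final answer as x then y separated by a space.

3401 180

√357 = [18; 1,8,2,8,1,36, …], period ℓ=6 (even) → k=5
a_0=18:  p_0=18·1+0=18,  q_0=18·0+1=1
a_1=1:  p_1=1·18+1=19,  q_1=1·1+0=1
a_2=8:  p_2=8·19+18=170,  q_2=8·1+1=9
…
a_4=8:  p_4=8·359+170=3042,  q_4=8·19+9=161
a_5=1:  p_5=1·3042+359=3401,  q_5=1·161+19=180
(x₁, y₁) = (3401, 180);  3401² − 357·180² = 1 ✓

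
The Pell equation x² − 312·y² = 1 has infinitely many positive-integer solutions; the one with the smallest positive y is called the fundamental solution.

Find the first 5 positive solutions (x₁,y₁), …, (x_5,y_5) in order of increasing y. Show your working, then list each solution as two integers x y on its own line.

53 3
5617 318
595349 33705
63101377 3572412
6688150613 378641967

d=312: √d = [17; 1,1,1,34] (ℓ=4, even), read p_3/q_3
a_0=17:  p_0=17·1+0=17,  q_0=17·0+1=1
…
a_2=1:  p_2=1·18+17=35,  q_2=1·1+1=2
a_3=1:  p_3=1·35+18=53,  q_3=1·2+1=3
fundamental: x₁=53, y₁=3  (since 2809 − 312·9 = 1)
(x_2, y_2) = (53·53 + 312·3·3, 53·3 + 3·53) = (5617, 318)
(x_3, y_3) = (53·5617 + 312·3·318, 53·318 + 3·5617) = (595349, 33705)
(x_4, y_4) = (53·595349 + 312·3·33705, 53·33705 + 3·595349) = (63101377, 3572412)
(x_5, y_5) = (53·63101377 + 312·3·3572412, 53·3572412 + 3·63101377) = (6688150613, 378641967)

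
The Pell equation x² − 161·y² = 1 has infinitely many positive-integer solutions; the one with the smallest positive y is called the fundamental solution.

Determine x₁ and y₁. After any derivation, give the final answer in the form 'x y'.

11775 928

[12; 1,2,4,1,2,1,4,2,1,24] for √161; ℓ=10 ⇒ convergent index 9
step 0: (12, 1)  from 12·(1,0) + (0,1)
step 1: (13, 1)  from 1·(12,1) + (1,0)
step 2: (38, 3)  from 2·(13,1) + (12,1)
…
step 5: (571, 45)  from 2·(203,16) + (165,13)
…
step 8: (8108, 639)  from 2·(3667,289) + (774,61)
step 9: (11775, 928)  from 1·(8108,639) + (3667,289)
(x₁, y₁) = (11775, 928);  11775² − 161·928² = 1 ✓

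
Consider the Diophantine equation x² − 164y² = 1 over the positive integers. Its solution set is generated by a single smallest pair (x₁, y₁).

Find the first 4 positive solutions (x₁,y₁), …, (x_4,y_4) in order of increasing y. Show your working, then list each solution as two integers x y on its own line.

√164 → a₀=12, period (1,4,6,4,1,24); ℓ=6 even so k=5
a_0=12:  p_0=12·1+0=12,  q_0=12·0+1=1
a_1=1:  p_1=1·12+1=13,  q_1=1·1+0=1
a_2=4:  p_2=4·13+12=64,  q_2=4·1+1=5
a_3=6:  p_3=6·64+13=397,  q_3=6·5+1=31
a_4=4:  p_4=4·397+64=1652,  q_4=4·31+5=129
a_5=1:  p_5=1·1652+397=2049,  q_5=1·129+31=160
→ (2049, 160).  Check: 2049²=4198401, 164·160²=4198400, difference 1.
(x_2, y_2) = (2049·2049 + 164·160·160, 2049·160 + 160·2049) = (8396801, 655680)
(x_3, y_3) = (2049·8396801 + 164·160·655680, 2049·655680 + 160·8396801) = (34410088449, 2686976480)
(x_4, y_4) = (2049·34410088449 + 164·160·2686976480, 2049·2686976480 + 160·34410088449) = (141012534067201, 11011228959360)

2049 160
8396801 655680
34410088449 2686976480
141012534067201 11011228959360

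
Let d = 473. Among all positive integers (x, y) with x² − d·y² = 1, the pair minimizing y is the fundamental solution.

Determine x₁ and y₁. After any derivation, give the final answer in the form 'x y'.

d=473: √d = [21; 1,2,1,42] (ℓ=4, even), read p_3/q_3
a_0=21:  p_0=21·1+0=21,  q_0=21·0+1=1
…
a_2=2:  p_2=2·22+21=65,  q_2=2·1+1=3
a_3=1:  p_3=1·65+22=87,  q_3=1·3+1=4
→ (87, 4).  Check: 87²=7569, 473·4²=7568, difference 1.

87 4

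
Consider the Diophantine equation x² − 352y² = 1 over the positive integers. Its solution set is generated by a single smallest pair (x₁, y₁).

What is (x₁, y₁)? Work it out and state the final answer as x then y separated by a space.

77617 4137

√352 = [18; 1,3,5,9,5,3,1,36, …], period ℓ=8 (even) → k=7
k=0  a_k=18  p_k/q_k = 18/1
…
k=2  a_k=3  p_k/q_k = 75/4
…
k=5  a_k=5  p_k/q_k = 18499/986
k=6  a_k=3  p_k/q_k = 59118/3151
k=7  a_k=1  p_k/q_k = 77617/4137
(x₁, y₁) = (77617, 4137);  77617² − 352·4137² = 1 ✓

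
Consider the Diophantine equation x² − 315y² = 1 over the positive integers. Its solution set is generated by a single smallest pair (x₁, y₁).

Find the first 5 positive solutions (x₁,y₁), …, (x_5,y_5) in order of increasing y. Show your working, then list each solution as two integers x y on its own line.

71 4
10081 568
1431431 80652
203253121 11452016
28860511751 1626105620

[17; 1,2,1,34] for √315; ℓ=4 ⇒ convergent index 3
a_0=17:  p_0=17·1+0=17,  q_0=17·0+1=1
…
a_2=2:  p_2=2·18+17=53,  q_2=2·1+1=3
a_3=1:  p_3=1·53+18=71,  q_3=1·3+1=4
→ (71, 4).  Check: 71²=5041, 315·4²=5040, difference 1.
(x_2, y_2) = (71·71 + 315·4·4, 71·4 + 4·71) = (10081, 568)
(x_3, y_3) = (71·10081 + 315·4·568, 71·568 + 4·10081) = (1431431, 80652)
(x_4, y_4) = (71·1431431 + 315·4·80652, 71·80652 + 4·1431431) = (203253121, 11452016)
(x_5, y_5) = (71·203253121 + 315·4·11452016, 71·11452016 + 4·203253121) = (28860511751, 1626105620)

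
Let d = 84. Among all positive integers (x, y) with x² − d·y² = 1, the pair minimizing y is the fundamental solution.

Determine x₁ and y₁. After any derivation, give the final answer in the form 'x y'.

55 6

[9; 6,18] for √84; ℓ=2 ⇒ convergent index 1
i=0: a=9 ⇒ p=9, q=1
i=1: a=6 ⇒ p=55, q=6
fundamental: x₁=55, y₁=6  (since 3025 − 84·36 = 1)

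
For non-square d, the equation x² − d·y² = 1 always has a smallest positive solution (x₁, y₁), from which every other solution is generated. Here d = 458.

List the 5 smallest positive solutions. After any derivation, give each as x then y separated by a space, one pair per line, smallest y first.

22899 1070
1048728401 49003860
48029663286099 2244278779210
2199662518128033601 102783479481255720
100740143957198019572499 4707277791038270685350

√458 = [21; 2,2,42, …], period ℓ=3 (odd) → k=5
i=0: a=21 ⇒ p=21, q=1
i=1: a=2 ⇒ p=43, q=2
…
i=3: a=42 ⇒ p=4537, q=212
i=4: a=2 ⇒ p=9181, q=429
i=5: a=2 ⇒ p=22899, q=1070
→ (22899, 1070).  Check: 22899²=524364201, 458·1070²=524364200, difference 1.
(22899+1070√458)^2 = 1048728401 + 49003860√458
(22899+1070√458)^3 = 48029663286099 + 2244278779210√458
(22899+1070√458)^4 = 2199662518128033601 + 102783479481255720√458
(22899+1070√458)^5 = 100740143957198019572499 + 4707277791038270685350√458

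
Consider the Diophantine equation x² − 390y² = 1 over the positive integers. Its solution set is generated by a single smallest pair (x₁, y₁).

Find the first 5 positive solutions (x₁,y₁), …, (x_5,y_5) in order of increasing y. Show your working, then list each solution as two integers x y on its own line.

d=390: √d = [19; 1,2,1,38] (ℓ=4, even), read p_3/q_3
k=0  a_k=19  p_k/q_k = 19/1
…
k=2  a_k=2  p_k/q_k = 59/3
k=3  a_k=1  p_k/q_k = 79/4
fundamental: x₁=79, y₁=4  (since 6241 − 390·16 = 1)
k=2:  x_2 = 79·79+390·4·4 = 12481,  y_2 = 79·4+4·79 = 632
k=3:  x_3 = 79·12481+390·4·632 = 1971919,  y_3 = 79·632+4·12481 = 99852
k=4:  x_4 = 79·1971919+390·4·99852 = 311550721,  y_4 = 79·99852+4·1971919 = 15775984
k=5:  x_5 = 79·311550721+390·4·15775984 = 49223041999,  y_5 = 79·15775984+4·311550721 = 2492505620

79 4
12481 632
1971919 99852
311550721 15775984
49223041999 2492505620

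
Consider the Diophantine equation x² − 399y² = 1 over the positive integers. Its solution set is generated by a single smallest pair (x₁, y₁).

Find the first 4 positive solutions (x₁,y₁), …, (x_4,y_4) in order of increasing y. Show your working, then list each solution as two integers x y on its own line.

20 1
799 40
31940 1599
1276801 63920

√399 → a₀=19, period (1,38); ℓ=2 even so k=1
k=0  a_k=19  p_k/q_k = 19/1
k=1  a_k=1  p_k/q_k = 20/1
→ (20, 1).  Check: 20²=400, 399·1²=399, difference 1.
n=2: (20,1)∘(20,1) = (20·20+399·1·1, 20·1+1·20) = (799,40)
n=3: (799,40)∘(20,1) = (20·799+399·1·40, 20·40+1·799) = (31940,1599)
n=4: (31940,1599)∘(20,1) = (20·31940+399·1·1599, 20·1599+1·31940) = (1276801,63920)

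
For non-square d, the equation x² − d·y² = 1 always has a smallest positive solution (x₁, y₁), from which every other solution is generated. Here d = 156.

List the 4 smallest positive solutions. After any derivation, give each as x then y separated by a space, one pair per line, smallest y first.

√156 → a₀=12, period (2,24); ℓ=2 even so k=1
step 0: (12, 1)  from 12·(1,0) + (0,1)
step 1: (25, 2)  from 2·(12,1) + (1,0)
→ (25, 2).  Check: 25²=625, 156·2²=624, difference 1.
(25+2√156)^2 = 1249 + 100√156
(25+2√156)^3 = 62425 + 4998√156
(25+2√156)^4 = 3120001 + 249800√156

25 2
1249 100
62425 4998
3120001 249800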